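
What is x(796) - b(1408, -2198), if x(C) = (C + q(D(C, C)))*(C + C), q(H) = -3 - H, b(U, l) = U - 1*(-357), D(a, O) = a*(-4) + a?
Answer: 5062387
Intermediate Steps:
D(a, O) = -3*a (D(a, O) = -4*a + a = -3*a)
b(U, l) = 357 + U (b(U, l) = U + 357 = 357 + U)
x(C) = 2*C*(-3 + 4*C) (x(C) = (C + (-3 - (-3)*C))*(C + C) = (C + (-3 + 3*C))*(2*C) = (-3 + 4*C)*(2*C) = 2*C*(-3 + 4*C))
x(796) - b(1408, -2198) = 2*796*(-3 + 4*796) - (357 + 1408) = 2*796*(-3 + 3184) - 1*1765 = 2*796*3181 - 1765 = 5064152 - 1765 = 5062387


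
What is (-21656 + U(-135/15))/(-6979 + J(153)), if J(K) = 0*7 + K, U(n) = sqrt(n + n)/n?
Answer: 10828/3413 + I*sqrt(2)/20478 ≈ 3.1726 + 6.906e-5*I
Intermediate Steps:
U(n) = sqrt(2)/sqrt(n) (U(n) = sqrt(2*n)/n = (sqrt(2)*sqrt(n))/n = sqrt(2)/sqrt(n))
J(K) = K (J(K) = 0 + K = K)
(-21656 + U(-135/15))/(-6979 + J(153)) = (-21656 + sqrt(2)/sqrt(-135/15))/(-6979 + 153) = (-21656 + sqrt(2)/sqrt(-135*1/15))/(-6826) = (-21656 + sqrt(2)/sqrt(-9))*(-1/6826) = (-21656 + sqrt(2)*(-I/3))*(-1/6826) = (-21656 - I*sqrt(2)/3)*(-1/6826) = 10828/3413 + I*sqrt(2)/20478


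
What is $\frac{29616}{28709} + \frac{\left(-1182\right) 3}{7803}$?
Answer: $\frac{14365726}{24890703} \approx 0.57715$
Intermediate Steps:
$\frac{29616}{28709} + \frac{\left(-1182\right) 3}{7803} = 29616 \cdot \frac{1}{28709} - \frac{394}{867} = \frac{29616}{28709} - \frac{394}{867} = \frac{14365726}{24890703}$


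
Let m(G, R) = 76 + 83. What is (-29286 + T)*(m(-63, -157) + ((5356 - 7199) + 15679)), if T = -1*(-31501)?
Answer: 30998925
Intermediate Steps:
T = 31501
m(G, R) = 159
(-29286 + T)*(m(-63, -157) + ((5356 - 7199) + 15679)) = (-29286 + 31501)*(159 + ((5356 - 7199) + 15679)) = 2215*(159 + (-1843 + 15679)) = 2215*(159 + 13836) = 2215*13995 = 30998925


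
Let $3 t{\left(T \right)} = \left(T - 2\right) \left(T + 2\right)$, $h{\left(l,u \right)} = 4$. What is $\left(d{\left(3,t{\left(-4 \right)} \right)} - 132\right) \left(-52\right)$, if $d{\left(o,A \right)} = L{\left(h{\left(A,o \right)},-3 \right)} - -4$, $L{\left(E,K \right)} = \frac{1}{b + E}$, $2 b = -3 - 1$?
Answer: $6630$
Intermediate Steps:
$b = -2$ ($b = \frac{-3 - 1}{2} = \frac{1}{2} \left(-4\right) = -2$)
$L{\left(E,K \right)} = \frac{1}{-2 + E}$
$t{\left(T \right)} = \frac{\left(-2 + T\right) \left(2 + T\right)}{3}$ ($t{\left(T \right)} = \frac{\left(T - 2\right) \left(T + 2\right)}{3} = \frac{\left(-2 + T\right) \left(2 + T\right)}{3}$)
$d{\left(o,A \right)} = \frac{9}{2}$ ($d{\left(o,A \right)} = \frac{1}{-2 + 4} - -4 = \frac{1}{2} + 4 = \frac{9}{2}$)
$\left(d{\left(3,t{\left(-4 \right)} \right)} - 132\right) \left(-52\right) = \left(\frac{9}{2} - 132\right) \left(-52\right) = \left(- \frac{255}{2}\right) \left(-52\right) = 6630$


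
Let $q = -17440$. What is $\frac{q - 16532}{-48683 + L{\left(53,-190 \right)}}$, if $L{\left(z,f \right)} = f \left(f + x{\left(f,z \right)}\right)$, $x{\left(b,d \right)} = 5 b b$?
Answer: $\frac{11324}{11435861} \approx 0.00099022$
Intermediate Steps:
$x{\left(b,d \right)} = 5 b^{2}$
$L{\left(z,f \right)} = f \left(f + 5 f^{2}\right)$
$\frac{q - 16532}{-48683 + L{\left(53,-190 \right)}} = \frac{-17440 - 16532}{-48683 + \left(-190\right)^{2} \left(1 + 5 \left(-190\right)\right)} = - \frac{33972}{-48683 + 36100 \left(1 - 950\right)} = - \frac{33972}{-48683 + 36100 \left(-949\right)} = - \frac{33972}{-48683 - 34258900} = - \frac{33972}{-34307583} = \left(-33972\right) \left(- \frac{1}{34307583}\right) = \frac{11324}{11435861}$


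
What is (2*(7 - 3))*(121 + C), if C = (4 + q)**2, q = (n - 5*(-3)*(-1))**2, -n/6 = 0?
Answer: 420496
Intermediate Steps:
n = 0 (n = -6*0 = 0)
q = 225 (q = (0 - 5*(-3)*(-1))**2 = (0 + 15*(-1))**2 = (0 - 15)**2 = (-15)**2 = 225)
C = 52441 (C = (4 + 225)**2 = 229**2 = 52441)
(2*(7 - 3))*(121 + C) = (2*(7 - 3))*(121 + 52441) = (2*4)*52562 = 8*52562 = 420496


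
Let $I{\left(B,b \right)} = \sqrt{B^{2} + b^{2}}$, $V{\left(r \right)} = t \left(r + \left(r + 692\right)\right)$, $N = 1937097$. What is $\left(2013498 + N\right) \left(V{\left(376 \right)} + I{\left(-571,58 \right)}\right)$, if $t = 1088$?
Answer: $6206669187840 + 3950595 \sqrt{329405} \approx 6.2089 \cdot 10^{12}$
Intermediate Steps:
$V{\left(r \right)} = 752896 + 2176 r$ ($V{\left(r \right)} = 1088 \left(r + \left(r + 692\right)\right) = 1088 \left(r + \left(692 + r\right)\right) = 1088 \left(692 + 2 r\right) = 752896 + 2176 r$)
$\left(2013498 + N\right) \left(V{\left(376 \right)} + I{\left(-571,58 \right)}\right) = \left(2013498 + 1937097\right) \left(\left(752896 + 2176 \cdot 376\right) + \sqrt{\left(-571\right)^{2} + 58^{2}}\right) = 3950595 \left(\left(752896 + 818176\right) + \sqrt{326041 + 3364}\right) = 3950595 \left(1571072 + \sqrt{329405}\right) = 6206669187840 + 3950595 \sqrt{329405}$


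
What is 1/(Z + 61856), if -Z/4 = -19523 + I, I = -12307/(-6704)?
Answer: 1676/234540541 ≈ 7.1459e-6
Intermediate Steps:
I = 12307/6704 (I = -12307*(-1/6704) = 12307/6704 ≈ 1.8358)
Z = 130869885/1676 (Z = -4*(-19523 + 12307/6704) = -4*(-130869885/6704) = 130869885/1676 ≈ 78085.)
1/(Z + 61856) = 1/(130869885/1676 + 61856) = 1/(234540541/1676) = 1676/234540541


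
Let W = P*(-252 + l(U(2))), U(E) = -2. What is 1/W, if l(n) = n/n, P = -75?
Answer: 1/18825 ≈ 5.3121e-5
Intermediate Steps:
l(n) = 1
W = 18825 (W = -75*(-252 + 1) = -75*(-251) = 18825)
1/W = 1/18825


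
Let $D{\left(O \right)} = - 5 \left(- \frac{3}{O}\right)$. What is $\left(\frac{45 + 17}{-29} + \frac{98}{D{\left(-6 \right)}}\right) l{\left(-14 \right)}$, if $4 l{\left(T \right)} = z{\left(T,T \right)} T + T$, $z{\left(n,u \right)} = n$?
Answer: $- \frac{272727}{145} \approx -1880.9$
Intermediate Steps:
$D{\left(O \right)} = \frac{15}{O}$
$l{\left(T \right)} = \frac{T}{4} + \frac{T^{2}}{4}$ ($l{\left(T \right)} = \frac{T T + T}{4} = \frac{T^{2} + T}{4} = \frac{T + T^{2}}{4} = \frac{T}{4} + \frac{T^{2}}{4}$)
$\left(\frac{45 + 17}{-29} + \frac{98}{D{\left(-6 \right)}}\right) l{\left(-14 \right)} = \left(\frac{45 + 17}{-29} + \frac{98}{15 \frac{1}{-6}}\right) \frac{1}{4} \left(-14\right) \left(1 - 14\right) = \left(62 \left(- \frac{1}{29}\right) + \frac{98}{15 \left(- \frac{1}{6}\right)}\right) \frac{1}{4} \left(-14\right) \left(-13\right) = \left(- \frac{62}{29} + \frac{98}{- \frac{5}{2}}\right) \frac{91}{2} = \left(- \frac{62}{29} + 98 \left(- \frac{2}{5}\right)\right) \frac{91}{2} = \left(- \frac{62}{29} - \frac{196}{5}\right) \frac{91}{2} = \left(- \frac{5994}{145}\right) \frac{91}{2} = - \frac{272727}{145}$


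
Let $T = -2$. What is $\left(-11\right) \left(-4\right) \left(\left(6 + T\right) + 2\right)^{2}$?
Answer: $1584$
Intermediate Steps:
$\left(-11\right) \left(-4\right) \left(\left(6 + T\right) + 2\right)^{2} = \left(-11\right) \left(-4\right) \left(\left(6 - 2\right) + 2\right)^{2} = 44 \left(4 + 2\right)^{2} = 44 \cdot 6^{2} = 44 \cdot 36 = 1584$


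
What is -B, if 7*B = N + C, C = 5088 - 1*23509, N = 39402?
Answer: -20981/7 ≈ -2997.3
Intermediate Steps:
C = -18421 (C = 5088 - 23509 = -18421)
B = 20981/7 (B = (39402 - 18421)/7 = (1/7)*20981 = 20981/7 ≈ 2997.3)
-B = -1*20981/7 = -20981/7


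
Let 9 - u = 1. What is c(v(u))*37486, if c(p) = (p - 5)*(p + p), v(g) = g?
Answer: 1799328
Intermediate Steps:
u = 8 (u = 9 - 1*1 = 9 - 1 = 8)
c(p) = 2*p*(-5 + p) (c(p) = (-5 + p)*(2*p) = 2*p*(-5 + p))
c(v(u))*37486 = (2*8*(-5 + 8))*37486 = (2*8*3)*37486 = 48*37486 = 1799328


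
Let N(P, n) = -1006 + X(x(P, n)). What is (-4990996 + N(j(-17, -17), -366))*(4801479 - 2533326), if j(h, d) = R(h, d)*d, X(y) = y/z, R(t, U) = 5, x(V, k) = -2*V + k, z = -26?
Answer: -147193893780984/13 ≈ -1.1323e+13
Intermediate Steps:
x(V, k) = k - 2*V
X(y) = -y/26 (X(y) = y/(-26) = y*(-1/26) = -y/26)
j(h, d) = 5*d
N(P, n) = -1006 - n/26 + P/13 (N(P, n) = -1006 - (n - 2*P)/26 = -1006 + (-n/26 + P/13) = -1006 - n/26 + P/13)
(-4990996 + N(j(-17, -17), -366))*(4801479 - 2533326) = (-4990996 + (-1006 - 1/26*(-366) + (5*(-17))/13))*(4801479 - 2533326) = (-4990996 + (-1006 + 183/13 + (1/13)*(-85)))*2268153 = (-4990996 + (-1006 + 183/13 - 85/13))*2268153 = (-4990996 - 12980/13)*2268153 = -64895928/13*2268153 = -147193893780984/13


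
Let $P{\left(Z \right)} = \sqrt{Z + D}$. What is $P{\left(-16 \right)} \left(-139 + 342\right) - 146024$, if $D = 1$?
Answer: $-146024 + 203 i \sqrt{15} \approx -1.4602 \cdot 10^{5} + 786.22 i$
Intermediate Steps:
$P{\left(Z \right)} = \sqrt{1 + Z}$ ($P{\left(Z \right)} = \sqrt{Z + 1} = \sqrt{1 + Z}$)
$P{\left(-16 \right)} \left(-139 + 342\right) - 146024 = \sqrt{1 - 16} \left(-139 + 342\right) - 146024 = \sqrt{-15} \cdot 203 - 146024 = i \sqrt{15} \cdot 203 - 146024 = 203 i \sqrt{15} - 146024 = -146024 + 203 i \sqrt{15}$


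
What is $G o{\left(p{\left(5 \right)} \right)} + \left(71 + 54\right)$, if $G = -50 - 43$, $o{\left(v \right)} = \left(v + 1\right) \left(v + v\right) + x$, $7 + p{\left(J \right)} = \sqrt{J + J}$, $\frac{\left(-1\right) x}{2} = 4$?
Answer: $-8803 + 2418 \sqrt{10} \approx -1156.6$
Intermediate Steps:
$x = -8$ ($x = \left(-2\right) 4 = -8$)
$p{\left(J \right)} = -7 + \sqrt{2} \sqrt{J}$ ($p{\left(J \right)} = -7 + \sqrt{J + J} = -7 + \sqrt{2 J} = -7 + \sqrt{2} \sqrt{J}$)
$o{\left(v \right)} = -8 + 2 v \left(1 + v\right)$ ($o{\left(v \right)} = \left(v + 1\right) \left(v + v\right) - 8 = \left(1 + v\right) 2 v - 8 = 2 v \left(1 + v\right) - 8 = -8 + 2 v \left(1 + v\right)$)
$G = -93$ ($G = -50 - 43 = -93$)
$G o{\left(p{\left(5 \right)} \right)} + \left(71 + 54\right) = - 93 \left(-8 + 2 \left(-7 + \sqrt{2} \sqrt{5}\right) + 2 \left(-7 + \sqrt{2} \sqrt{5}\right)^{2}\right) + \left(71 + 54\right) = - 93 \left(-8 + 2 \left(-7 + \sqrt{10}\right) + 2 \left(-7 + \sqrt{10}\right)^{2}\right) + 125 = - 93 \left(-8 - \left(14 - 2 \sqrt{10}\right) + 2 \left(-7 + \sqrt{10}\right)^{2}\right) + 125 = - 93 \left(-22 + 2 \sqrt{10} + 2 \left(-7 + \sqrt{10}\right)^{2}\right) + 125 = \left(2046 - 186 \sqrt{10} - 186 \left(-7 + \sqrt{10}\right)^{2}\right) + 125 = 2171 - 186 \sqrt{10} - 186 \left(-7 + \sqrt{10}\right)^{2}$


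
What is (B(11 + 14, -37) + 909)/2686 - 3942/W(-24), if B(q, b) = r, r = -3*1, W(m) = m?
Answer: 884163/5372 ≈ 164.59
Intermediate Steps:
r = -3
B(q, b) = -3
(B(11 + 14, -37) + 909)/2686 - 3942/W(-24) = (-3 + 909)/2686 - 3942/(-24) = 906*(1/2686) - 3942*(-1/24) = 453/1343 + 657/4 = 884163/5372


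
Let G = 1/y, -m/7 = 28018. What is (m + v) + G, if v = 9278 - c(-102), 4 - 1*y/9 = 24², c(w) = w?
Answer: -961368409/5148 ≈ -1.8675e+5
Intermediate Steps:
m = -196126 (m = -7*28018 = -196126)
y = -5148 (y = 36 - 9*24² = 36 - 9*576 = 36 - 5184 = -5148)
v = 9380 (v = 9278 - 1*(-102) = 9278 + 102 = 9380)
G = -1/5148 (G = 1/(-5148) = -1/5148 ≈ -0.00019425)
(m + v) + G = (-196126 + 9380) - 1/5148 = -186746 - 1/5148 = -961368409/5148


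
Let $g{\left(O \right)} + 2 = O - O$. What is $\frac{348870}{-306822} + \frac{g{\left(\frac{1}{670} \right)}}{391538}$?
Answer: $- \frac{11383039642}{10011039353} \approx -1.137$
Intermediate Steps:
$g{\left(O \right)} = -2$ ($g{\left(O \right)} = -2 + \left(O - O\right) = -2 + 0 = -2$)
$\frac{348870}{-306822} + \frac{g{\left(\frac{1}{670} \right)}}{391538} = \frac{348870}{-306822} - \frac{2}{391538} = 348870 \left(- \frac{1}{306822}\right) - \frac{1}{195769} = - \frac{58145}{51137} - \frac{1}{195769} = - \frac{11383039642}{10011039353}$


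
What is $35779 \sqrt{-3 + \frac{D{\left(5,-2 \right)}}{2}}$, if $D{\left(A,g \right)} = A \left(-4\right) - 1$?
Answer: $\frac{107337 i \sqrt{6}}{2} \approx 1.3146 \cdot 10^{5} i$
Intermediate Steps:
$D{\left(A,g \right)} = -1 - 4 A$ ($D{\left(A,g \right)} = - 4 A - 1 = -1 - 4 A$)
$35779 \sqrt{-3 + \frac{D{\left(5,-2 \right)}}{2}} = 35779 \sqrt{-3 + \frac{-1 - 20}{2}} = 35779 \sqrt{-3 + \left(-1 - 20\right) \frac{1}{2}} = 35779 \sqrt{-3 - \frac{21}{2}} = 35779 \sqrt{- \frac{27}{2}} = 35779 \frac{3 i \sqrt{6}}{2} = \frac{107337 i \sqrt{6}}{2}$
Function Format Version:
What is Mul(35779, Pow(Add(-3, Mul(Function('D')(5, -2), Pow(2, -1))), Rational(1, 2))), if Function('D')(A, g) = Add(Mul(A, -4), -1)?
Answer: Mul(Rational(107337, 2), I, Pow(6, Rational(1, 2))) ≈ Mul(1.3146e+5, I)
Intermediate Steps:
Function('D')(A, g) = Add(-1, Mul(-4, A)) (Function('D')(A, g) = Add(Mul(-4, A), -1) = Add(-1, Mul(-4, A)))
Mul(35779, Pow(Add(-3, Mul(Function('D')(5, -2), Pow(2, -1))), Rational(1, 2))) = Mul(35779, Pow(Add(-3, Mul(Add(-1, Mul(-4, 5)), Pow(2, -1))), Rational(1, 2))) = Mul(35779, Pow(Add(-3, Mul(Add(-1, -20), Rational(1, 2))), Rational(1, 2))) = Mul(35779, Pow(Add(-3, Mul(-21, Rational(1, 2))), Rational(1, 2))) = Mul(35779, Pow(Add(-3, Rational(-21, 2)), Rational(1, 2))) = Mul(35779, Pow(Rational(-27, 2), Rational(1, 2))) = Mul(35779, Mul(Rational(3, 2), I, Pow(6, Rational(1, 2)))) = Mul(Rational(107337, 2), I, Pow(6, Rational(1, 2)))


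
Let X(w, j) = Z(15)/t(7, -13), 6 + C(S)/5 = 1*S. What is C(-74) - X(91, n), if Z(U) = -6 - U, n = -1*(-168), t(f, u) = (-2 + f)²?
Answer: -9979/25 ≈ -399.16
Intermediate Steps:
C(S) = -30 + 5*S (C(S) = -30 + 5*(1*S) = -30 + 5*S)
n = 168
X(w, j) = -21/25 (X(w, j) = (-6 - 1*15)/((-2 + 7)²) = (-6 - 15)/(5²) = -21/25)
C(-74) - X(91, n) = (-30 + 5*(-74)) - 1*(-21/25) = (-30 - 370) + 21/25 = -400 + 21/25 = -9979/25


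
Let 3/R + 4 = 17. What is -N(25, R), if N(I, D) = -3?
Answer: 3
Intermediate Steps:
R = 3/13 (R = 3/(-4 + 17) = 3/13 ≈ 0.23077)
-N(25, R) = -1*(-3) = 3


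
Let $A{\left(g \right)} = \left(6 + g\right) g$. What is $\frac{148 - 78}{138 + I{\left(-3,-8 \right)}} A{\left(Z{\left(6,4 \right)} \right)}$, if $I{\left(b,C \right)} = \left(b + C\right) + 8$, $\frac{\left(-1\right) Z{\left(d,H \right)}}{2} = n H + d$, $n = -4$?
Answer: $\frac{7280}{27} \approx 269.63$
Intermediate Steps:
$Z{\left(d,H \right)} = - 2 d + 8 H$ ($Z{\left(d,H \right)} = - 2 \left(- 4 H + d\right) = - 2 \left(d - 4 H\right) = - 2 d + 8 H$)
$A{\left(g \right)} = g \left(6 + g\right)$
$I{\left(b,C \right)} = 8 + C + b$ ($I{\left(b,C \right)} = \left(C + b\right) + 8 = 8 + C + b$)
$\frac{148 - 78}{138 + I{\left(-3,-8 \right)}} A{\left(Z{\left(6,4 \right)} \right)} = \frac{148 - 78}{138 - 3} \left(\left(-2\right) 6 + 8 \cdot 4\right) \left(6 + \left(\left(-2\right) 6 + 8 \cdot 4\right)\right) = \frac{70}{138 - 3} \left(-12 + 32\right) \left(6 + \left(-12 + 32\right)\right) = \frac{70}{135} \cdot 20 \left(6 + 20\right) = 70 \cdot \frac{1}{135} \cdot 20 \cdot 26 = \frac{14}{27} \cdot 520 = \frac{7280}{27}$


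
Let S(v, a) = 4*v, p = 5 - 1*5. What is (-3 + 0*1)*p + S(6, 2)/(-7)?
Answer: -24/7 ≈ -3.4286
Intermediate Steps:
p = 0 (p = 5 - 5 = 0)
(-3 + 0*1)*p + S(6, 2)/(-7) = (-3 + 0*1)*0 + (4*6)/(-7) = (-3 + 0)*0 + 24*(-1/7) = -3*0 - 24/7 = 0 - 24/7 = -24/7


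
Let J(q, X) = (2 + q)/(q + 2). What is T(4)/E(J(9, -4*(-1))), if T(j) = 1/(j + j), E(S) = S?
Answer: ⅛ ≈ 0.12500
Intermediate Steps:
J(q, X) = 1 (J(q, X) = (2 + q)/(2 + q) = 1)
T(j) = 1/(2*j)
T(4)/E(J(9, -4*(-1))) = ((½)/4)/1 = ((½)*(¼))*1 = (⅛)*1 = ⅛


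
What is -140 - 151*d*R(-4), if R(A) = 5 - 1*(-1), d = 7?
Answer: -6482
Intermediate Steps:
R(A) = 6 (R(A) = 5 + 1 = 6)
-140 - 151*d*R(-4) = -140 - 1057*6 = -140 - 151*42 = -140 - 6342 = -6482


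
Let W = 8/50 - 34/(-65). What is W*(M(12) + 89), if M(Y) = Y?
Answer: 22422/325 ≈ 68.991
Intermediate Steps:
W = 222/325 (W = 8*(1/50) - 34*(-1/65) = 4/25 + 34/65 = 222/325 ≈ 0.68308)
W*(M(12) + 89) = 222*(12 + 89)/325 = (222/325)*101 = 22422/325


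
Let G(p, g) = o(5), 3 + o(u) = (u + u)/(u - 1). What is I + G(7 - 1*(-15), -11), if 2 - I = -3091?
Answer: 6185/2 ≈ 3092.5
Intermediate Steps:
o(u) = -3 + 2*u/(-1 + u) (o(u) = -3 + (u + u)/(u - 1) = -3 + (2*u)/(-1 + u) = -3 + 2*u/(-1 + u))
G(p, g) = -½ (G(p, g) = (3 - 1*5)/(-1 + 5) = (3 - 5)/4 = (¼)*(-2) = -½)
I = 3093 (I = 2 - 1*(-3091) = 2 + 3091 = 3093)
I + G(7 - 1*(-15), -11) = 3093 - ½ = 6185/2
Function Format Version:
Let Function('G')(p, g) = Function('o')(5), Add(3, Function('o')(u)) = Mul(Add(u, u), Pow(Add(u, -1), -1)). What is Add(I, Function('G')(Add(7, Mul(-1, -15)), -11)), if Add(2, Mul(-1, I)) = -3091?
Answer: Rational(6185, 2) ≈ 3092.5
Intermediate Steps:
Function('o')(u) = Add(-3, Mul(2, u, Pow(Add(-1, u), -1))) (Function('o')(u) = Add(-3, Mul(Add(u, u), Pow(Add(u, -1), -1))) = Add(-3, Mul(Mul(2, u), Pow(Add(-1, u), -1))) = Add(-3, Mul(2, u, Pow(Add(-1, u), -1))))
Function('G')(p, g) = Rational(-1, 2) (Function('G')(p, g) = Mul(Pow(Add(-1, 5), -1), Add(3, Mul(-1, 5))) = Mul(Pow(4, -1), Add(3, -5)) = Mul(Rational(1, 4), -2) = Rational(-1, 2))
I = 3093 (I = Add(2, Mul(-1, -3091)) = Add(2, 3091) = 3093)
Add(I, Function('G')(Add(7, Mul(-1, -15)), -11)) = Add(3093, Rational(-1, 2)) = Rational(6185, 2)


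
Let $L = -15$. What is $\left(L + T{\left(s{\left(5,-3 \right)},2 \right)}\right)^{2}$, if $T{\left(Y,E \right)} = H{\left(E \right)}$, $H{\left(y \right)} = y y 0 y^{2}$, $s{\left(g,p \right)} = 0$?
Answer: $225$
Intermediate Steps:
$H{\left(y \right)} = 0$ ($H{\left(y \right)} = y^{2} \cdot 0 y^{2} = 0 y^{2} = 0$)
$T{\left(Y,E \right)} = 0$
$\left(L + T{\left(s{\left(5,-3 \right)},2 \right)}\right)^{2} = \left(-15 + 0\right)^{2} = \left(-15\right)^{2} = 225$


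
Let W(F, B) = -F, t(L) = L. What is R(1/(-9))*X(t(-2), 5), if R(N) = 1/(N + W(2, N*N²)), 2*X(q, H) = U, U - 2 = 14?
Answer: -72/19 ≈ -3.7895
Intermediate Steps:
U = 16 (U = 2 + 14 = 16)
X(q, H) = 8 (X(q, H) = (½)*16 = 8)
R(N) = 1/(-2 + N) (R(N) = 1/(N - 1*2) = 1/(N - 2) = 1/(-2 + N))
R(1/(-9))*X(t(-2), 5) = 8/(-2 + 1/(-9)) = 8/(-2 - ⅑) = 8/(-19/9) = -9/19*8 = -72/19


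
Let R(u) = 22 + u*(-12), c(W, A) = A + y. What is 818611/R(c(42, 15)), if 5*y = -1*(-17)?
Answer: -4093055/994 ≈ -4117.8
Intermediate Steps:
y = 17/5 (y = (-1*(-17))/5 = (⅕)*17 = 17/5 ≈ 3.4000)
c(W, A) = 17/5 + A (c(W, A) = A + 17/5 = 17/5 + A)
R(u) = 22 - 12*u
818611/R(c(42, 15)) = 818611/(22 - 12*(17/5 + 15)) = 818611/(22 - 12*92/5) = 818611/(22 - 1104/5) = 818611/(-994/5) = 818611*(-5/994) = -4093055/994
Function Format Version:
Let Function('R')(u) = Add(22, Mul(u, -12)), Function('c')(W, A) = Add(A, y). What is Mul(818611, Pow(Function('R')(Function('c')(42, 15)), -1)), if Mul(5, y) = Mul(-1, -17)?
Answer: Rational(-4093055, 994) ≈ -4117.8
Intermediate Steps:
y = Rational(17, 5) (y = Mul(Rational(1, 5), Mul(-1, -17)) = Mul(Rational(1, 5), 17) = Rational(17, 5) ≈ 3.4000)
Function('c')(W, A) = Add(Rational(17, 5), A) (Function('c')(W, A) = Add(A, Rational(17, 5)) = Add(Rational(17, 5), A))
Function('R')(u) = Add(22, Mul(-12, u))
Mul(818611, Pow(Function('R')(Function('c')(42, 15)), -1)) = Mul(818611, Pow(Add(22, Mul(-12, Add(Rational(17, 5), 15))), -1)) = Mul(818611, Pow(Add(22, Mul(-12, Rational(92, 5))), -1)) = Mul(818611, Pow(Add(22, Rational(-1104, 5)), -1)) = Mul(818611, Pow(Rational(-994, 5), -1)) = Mul(818611, Rational(-5, 994)) = Rational(-4093055, 994)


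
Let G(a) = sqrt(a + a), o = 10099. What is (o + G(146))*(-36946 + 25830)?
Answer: -112260484 - 22232*sqrt(73) ≈ -1.1245e+8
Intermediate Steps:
G(a) = sqrt(2)*sqrt(a) (G(a) = sqrt(2*a) = sqrt(2)*sqrt(a))
(o + G(146))*(-36946 + 25830) = (10099 + sqrt(2)*sqrt(146))*(-36946 + 25830) = (10099 + 2*sqrt(73))*(-11116) = -112260484 - 22232*sqrt(73)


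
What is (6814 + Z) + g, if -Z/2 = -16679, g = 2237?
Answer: 42409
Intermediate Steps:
Z = 33358 (Z = -2*(-16679) = 33358)
(6814 + Z) + g = (6814 + 33358) + 2237 = 40172 + 2237 = 42409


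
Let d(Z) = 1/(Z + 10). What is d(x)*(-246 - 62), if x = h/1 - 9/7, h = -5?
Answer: -1078/13 ≈ -82.923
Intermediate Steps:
x = -44/7 (x = -5/1 - 9/7 = -5*1 - 9*⅐ = -5 - 9/7 = -44/7 ≈ -6.2857)
d(Z) = 1/(10 + Z)
d(x)*(-246 - 62) = (-246 - 62)/(10 - 44/7) = -308/(26/7) = (7/26)*(-308) = -1078/13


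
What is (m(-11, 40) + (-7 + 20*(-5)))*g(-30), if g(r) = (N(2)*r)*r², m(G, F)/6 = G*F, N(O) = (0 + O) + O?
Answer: 296676000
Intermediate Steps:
N(O) = 2*O (N(O) = O + O = 2*O)
m(G, F) = 6*F*G (m(G, F) = 6*(G*F) = 6*(F*G) = 6*F*G)
g(r) = 4*r³ (g(r) = ((2*2)*r)*r² = (4*r)*r² = 4*r³)
(m(-11, 40) + (-7 + 20*(-5)))*g(-30) = (6*40*(-11) + (-7 + 20*(-5)))*(4*(-30)³) = (-2640 + (-7 - 100))*(4*(-27000)) = (-2640 - 107)*(-108000) = -2747*(-108000) = 296676000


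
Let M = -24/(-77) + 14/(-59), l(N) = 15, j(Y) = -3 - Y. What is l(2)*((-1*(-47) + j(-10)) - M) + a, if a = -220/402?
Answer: 738127030/913143 ≈ 808.34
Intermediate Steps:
M = 338/4543 (M = -24*(-1/77) + 14*(-1/59) = 24/77 - 14/59 = 338/4543 ≈ 0.074400)
a = -110/201 (a = -220*1/402 = -110/201 ≈ -0.54726)
l(2)*((-1*(-47) + j(-10)) - M) + a = 15*((-1*(-47) + (-3 - 1*(-10))) - 1*338/4543) - 110/201 = 15*((47 + (-3 + 10)) - 338/4543) - 110/201 = 15*((47 + 7) - 338/4543) - 110/201 = 15*(54 - 338/4543) - 110/201 = 15*(244984/4543) - 110/201 = 3674760/4543 - 110/201 = 738127030/913143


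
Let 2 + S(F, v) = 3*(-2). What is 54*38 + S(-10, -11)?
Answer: 2044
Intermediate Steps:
S(F, v) = -8 (S(F, v) = -2 + 3*(-2) = -2 - 6 = -8)
54*38 + S(-10, -11) = 54*38 - 8 = 2052 - 8 = 2044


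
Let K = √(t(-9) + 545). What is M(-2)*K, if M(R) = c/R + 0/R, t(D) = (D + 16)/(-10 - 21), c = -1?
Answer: √130882/31 ≈ 11.670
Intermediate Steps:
t(D) = -16/31 - D/31 (t(D) = (16 + D)/(-31) = (16 + D)*(-1/31) = -16/31 - D/31)
K = 2*√130882/31 (K = √((-16/31 - 1/31*(-9)) + 545) = √((-16/31 + 9/31) + 545) = √(-7/31 + 545) = √(16888/31) = 2*√130882/31 ≈ 23.340)
M(R) = -1/R (M(R) = -1/R + 0/R = -1/R + 0 = -1/R)
M(-2)*K = (-1/(-2))*(2*√130882/31) = (-1*(-½))*(2*√130882/31) = (2*√130882/31)/2 = √130882/31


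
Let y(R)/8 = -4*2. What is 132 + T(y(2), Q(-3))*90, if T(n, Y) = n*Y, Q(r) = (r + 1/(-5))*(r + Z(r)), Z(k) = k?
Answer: -110460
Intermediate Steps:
y(R) = -64 (y(R) = 8*(-4*2) = 8*(-8) = -64)
Q(r) = 2*r*(-⅕ + r) (Q(r) = (r + 1/(-5))*(r + r) = (r - ⅕)*(2*r) = (-⅕ + r)*(2*r) = 2*r*(-⅕ + r))
T(n, Y) = Y*n
132 + T(y(2), Q(-3))*90 = 132 + (((⅖)*(-3)*(-1 + 5*(-3)))*(-64))*90 = 132 + (((⅖)*(-3)*(-1 - 15))*(-64))*90 = 132 + (((⅖)*(-3)*(-16))*(-64))*90 = 132 + ((96/5)*(-64))*90 = 132 - 6144/5*90 = 132 - 110592 = -110460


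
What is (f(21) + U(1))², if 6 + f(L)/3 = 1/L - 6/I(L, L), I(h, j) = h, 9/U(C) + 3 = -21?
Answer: 1142761/3136 ≈ 364.40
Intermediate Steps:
U(C) = -3/8 (U(C) = 9/(-3 - 21) = 9/(-24) = 9*(-1/24) = -3/8)
f(L) = -18 - 15/L (f(L) = -18 + 3*(1/L - 6/L) = -18 + 3*(-5/L) = -18 - 15/L)
(f(21) + U(1))² = ((-18 - 15/21) - 3/8)² = ((-18 - 15*1/21) - 3/8)² = ((-18 - 5/7) - 3/8)² = (-131/7 - 3/8)² = (-1069/56)² = 1142761/3136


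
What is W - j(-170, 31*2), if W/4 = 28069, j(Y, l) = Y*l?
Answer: 122816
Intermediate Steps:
W = 112276 (W = 4*28069 = 112276)
W - j(-170, 31*2) = 112276 - (-170)*31*2 = 112276 - (-170)*62 = 112276 - 1*(-10540) = 112276 + 10540 = 122816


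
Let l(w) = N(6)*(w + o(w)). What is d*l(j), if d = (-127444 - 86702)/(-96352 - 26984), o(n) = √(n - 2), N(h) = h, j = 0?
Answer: 11897*I*√2/1142 ≈ 14.733*I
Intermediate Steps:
o(n) = √(-2 + n)
d = 11897/6852 (d = -214146/(-123336) = -214146*(-1/123336) = 11897/6852 ≈ 1.7363)
l(w) = 6*w + 6*√(-2 + w) (l(w) = 6*(w + √(-2 + w)) = 6*w + 6*√(-2 + w))
d*l(j) = 11897*(6*0 + 6*√(-2 + 0))/6852 = 11897*(0 + 6*√(-2))/6852 = 11897*(0 + 6*(I*√2))/6852 = 11897*(0 + 6*I*√2)/6852 = 11897*(6*I*√2)/6852 = 11897*I*√2/1142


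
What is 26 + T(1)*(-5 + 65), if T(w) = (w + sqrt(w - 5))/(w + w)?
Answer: 56 + 60*I ≈ 56.0 + 60.0*I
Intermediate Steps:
T(w) = (w + sqrt(-5 + w))/(2*w) (T(w) = (w + sqrt(-5 + w))/((2*w)) = (w + sqrt(-5 + w))*(1/(2*w)) = (w + sqrt(-5 + w))/(2*w))
26 + T(1)*(-5 + 65) = 26 + ((1/2)*(1 + sqrt(-5 + 1))/1)*(-5 + 65) = 26 + ((1/2)*1*(1 + sqrt(-4)))*60 = 26 + ((1/2)*1*(1 + 2*I))*60 = 26 + (1/2 + I)*60 = 26 + (30 + 60*I) = 56 + 60*I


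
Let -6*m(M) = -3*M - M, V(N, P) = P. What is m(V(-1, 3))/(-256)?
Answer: -1/128 ≈ -0.0078125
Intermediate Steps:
m(M) = 2*M/3 (m(M) = -(-3*M - M)/6 = -(-2)*M/3 = 2*M/3)
m(V(-1, 3))/(-256) = ((⅔)*3)/(-256) = 2*(-1/256) = -1/128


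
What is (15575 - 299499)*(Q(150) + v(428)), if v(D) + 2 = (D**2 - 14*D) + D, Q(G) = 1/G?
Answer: -3782251119362/75 ≈ -5.0430e+10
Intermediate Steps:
v(D) = -2 + D**2 - 13*D (v(D) = -2 + ((D**2 - 14*D) + D) = -2 + (D**2 - 13*D) = -2 + D**2 - 13*D)
(15575 - 299499)*(Q(150) + v(428)) = (15575 - 299499)*(1/150 + (-2 + 428**2 - 13*428)) = -283924*(1/150 + (-2 + 183184 - 5564)) = -283924*(1/150 + 177618) = -283924*26642701/150 = -3782251119362/75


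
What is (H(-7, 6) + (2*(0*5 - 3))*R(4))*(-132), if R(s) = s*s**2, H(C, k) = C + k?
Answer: 50820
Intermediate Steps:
R(s) = s**3
(H(-7, 6) + (2*(0*5 - 3))*R(4))*(-132) = ((-7 + 6) + (2*(0*5 - 3))*4**3)*(-132) = (-1 + (2*(0 - 3))*64)*(-132) = (-1 + (2*(-3))*64)*(-132) = (-1 - 6*64)*(-132) = (-1 - 384)*(-132) = -385*(-132) = 50820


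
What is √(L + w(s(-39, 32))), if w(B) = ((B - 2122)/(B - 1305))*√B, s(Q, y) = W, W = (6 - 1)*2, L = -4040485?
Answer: √(-6775994357125 + 2735040*√10)/1295 ≈ 2010.1*I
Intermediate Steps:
W = 10 (W = 5*2 = 10)
s(Q, y) = 10
w(B) = √B*(-2122 + B)/(-1305 + B) (w(B) = ((-2122 + B)/(-1305 + B))*√B = √B*(-2122 + B)/(-1305 + B))
√(L + w(s(-39, 32))) = √(-4040485 + √10*(-2122 + 10)/(-1305 + 10)) = √(-4040485 + √10*(-2112)/(-1295)) = √(-4040485 + √10*(-1/1295)*(-2112)) = √(-4040485 + 2112*√10/1295)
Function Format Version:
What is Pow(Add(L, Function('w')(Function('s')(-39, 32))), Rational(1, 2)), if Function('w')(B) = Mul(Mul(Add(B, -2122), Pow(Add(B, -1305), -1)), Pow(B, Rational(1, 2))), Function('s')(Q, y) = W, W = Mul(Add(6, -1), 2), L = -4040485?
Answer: Mul(Rational(1, 1295), Pow(Add(-6775994357125, Mul(2735040, Pow(10, Rational(1, 2)))), Rational(1, 2))) ≈ Mul(2010.1, I)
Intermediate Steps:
W = 10 (W = Mul(5, 2) = 10)
Function('s')(Q, y) = 10
Function('w')(B) = Mul(Pow(B, Rational(1, 2)), Pow(Add(-1305, B), -1), Add(-2122, B)) (Function('w')(B) = Mul(Mul(Add(-2122, B), Pow(Add(-1305, B), -1)), Pow(B, Rational(1, 2))) = Mul(Mul(Pow(Add(-1305, B), -1), Add(-2122, B)), Pow(B, Rational(1, 2))) = Mul(Pow(B, Rational(1, 2)), Pow(Add(-1305, B), -1), Add(-2122, B)))
Pow(Add(L, Function('w')(Function('s')(-39, 32))), Rational(1, 2)) = Pow(Add(-4040485, Mul(Pow(10, Rational(1, 2)), Pow(Add(-1305, 10), -1), Add(-2122, 10))), Rational(1, 2)) = Pow(Add(-4040485, Mul(Pow(10, Rational(1, 2)), Pow(-1295, -1), -2112)), Rational(1, 2)) = Pow(Add(-4040485, Mul(Pow(10, Rational(1, 2)), Rational(-1, 1295), -2112)), Rational(1, 2)) = Pow(Add(-4040485, Mul(Rational(2112, 1295), Pow(10, Rational(1, 2)))), Rational(1, 2))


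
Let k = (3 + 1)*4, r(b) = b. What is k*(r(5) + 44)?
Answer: 784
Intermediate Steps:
k = 16 (k = 4*4 = 16)
k*(r(5) + 44) = 16*(5 + 44) = 16*49 = 784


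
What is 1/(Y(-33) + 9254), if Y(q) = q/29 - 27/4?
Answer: 116/1072549 ≈ 0.00010815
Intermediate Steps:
Y(q) = -27/4 + q/29 (Y(q) = q*(1/29) - 27*¼ = q/29 - 27/4 = -27/4 + q/29)
1/(Y(-33) + 9254) = 1/((-27/4 + (1/29)*(-33)) + 9254) = 1/((-27/4 - 33/29) + 9254) = 1/(-915/116 + 9254) = 1/(1072549/116) = 116/1072549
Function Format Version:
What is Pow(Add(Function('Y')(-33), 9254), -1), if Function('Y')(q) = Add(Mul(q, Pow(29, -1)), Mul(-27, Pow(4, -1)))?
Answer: Rational(116, 1072549) ≈ 0.00010815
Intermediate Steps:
Function('Y')(q) = Add(Rational(-27, 4), Mul(Rational(1, 29), q)) (Function('Y')(q) = Add(Mul(q, Rational(1, 29)), Mul(-27, Rational(1, 4))) = Add(Mul(Rational(1, 29), q), Rational(-27, 4)) = Add(Rational(-27, 4), Mul(Rational(1, 29), q)))
Pow(Add(Function('Y')(-33), 9254), -1) = Pow(Add(Add(Rational(-27, 4), Mul(Rational(1, 29), -33)), 9254), -1) = Pow(Add(Add(Rational(-27, 4), Rational(-33, 29)), 9254), -1) = Pow(Add(Rational(-915, 116), 9254), -1) = Pow(Rational(1072549, 116), -1) = Rational(116, 1072549)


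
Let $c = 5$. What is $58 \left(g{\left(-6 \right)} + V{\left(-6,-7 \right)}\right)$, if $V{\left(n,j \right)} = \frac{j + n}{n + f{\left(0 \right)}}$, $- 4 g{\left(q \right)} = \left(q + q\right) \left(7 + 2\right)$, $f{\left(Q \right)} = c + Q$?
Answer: $2320$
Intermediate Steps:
$f{\left(Q \right)} = 5 + Q$
$g{\left(q \right)} = - \frac{9 q}{2}$ ($g{\left(q \right)} = - \frac{\left(q + q\right) \left(7 + 2\right)}{4} = - \frac{2 q 9}{4} = - \frac{18 q}{4} = - \frac{9 q}{2}$)
$V{\left(n,j \right)} = \frac{j + n}{5 + n}$ ($V{\left(n,j \right)} = \frac{j + n}{n + \left(5 + 0\right)} = \frac{j + n}{n + 5} = \frac{j + n}{5 + n}$)
$58 \left(g{\left(-6 \right)} + V{\left(-6,-7 \right)}\right) = 58 \left(\left(- \frac{9}{2}\right) \left(-6\right) + \frac{-7 - 6}{5 - 6}\right) = 58 \left(27 + \frac{1}{-1} \left(-13\right)\right) = 58 \left(27 - -13\right) = 58 \left(27 + 13\right) = 58 \cdot 40 = 2320$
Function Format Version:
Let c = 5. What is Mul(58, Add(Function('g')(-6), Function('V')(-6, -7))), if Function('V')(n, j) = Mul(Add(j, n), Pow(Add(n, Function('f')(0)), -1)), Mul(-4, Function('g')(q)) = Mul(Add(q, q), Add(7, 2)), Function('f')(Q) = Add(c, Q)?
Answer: 2320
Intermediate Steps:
Function('f')(Q) = Add(5, Q)
Function('g')(q) = Mul(Rational(-9, 2), q) (Function('g')(q) = Mul(Rational(-1, 4), Mul(Add(q, q), Add(7, 2))) = Mul(Rational(-1, 4), Mul(Mul(2, q), 9)) = Mul(Rational(-1, 4), Mul(18, q)) = Mul(Rational(-9, 2), q))
Function('V')(n, j) = Mul(Pow(Add(5, n), -1), Add(j, n)) (Function('V')(n, j) = Mul(Add(j, n), Pow(Add(n, Add(5, 0)), -1)) = Mul(Add(j, n), Pow(Add(n, 5), -1)) = Mul(Add(j, n), Pow(Add(5, n), -1)) = Mul(Pow(Add(5, n), -1), Add(j, n)))
Mul(58, Add(Function('g')(-6), Function('V')(-6, -7))) = Mul(58, Add(Mul(Rational(-9, 2), -6), Mul(Pow(Add(5, -6), -1), Add(-7, -6)))) = Mul(58, Add(27, Mul(Pow(-1, -1), -13))) = Mul(58, Add(27, Mul(-1, -13))) = Mul(58, Add(27, 13)) = Mul(58, 40) = 2320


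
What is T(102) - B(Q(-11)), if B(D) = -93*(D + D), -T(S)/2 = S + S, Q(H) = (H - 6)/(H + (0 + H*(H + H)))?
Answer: -32470/77 ≈ -421.69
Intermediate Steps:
Q(H) = (-6 + H)/(H + 2*H²) (Q(H) = (-6 + H)/(H + (0 + H*(2*H))) = (-6 + H)/(H + (0 + 2*H²)) = (-6 + H)/(H + 2*H²))
T(S) = -4*S (T(S) = -2*(S + S) = -4*S)
B(D) = -186*D
T(102) - B(Q(-11)) = -4*102 - (-186)*(-6 - 11)/((-11)*(1 + 2*(-11))) = -408 - (-186)*(-1/11*(-17)/(1 - 22)) = -408 - (-186)*(-1/11*(-17)/(-21)) = -408 - (-186)*(-1/11*(-1/21)*(-17)) = -408 - (-186)*(-17)/231 = -408 - 1*1054/77 = -408 - 1054/77 = -32470/77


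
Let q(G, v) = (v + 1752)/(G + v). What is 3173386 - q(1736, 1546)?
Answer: 5207524777/1641 ≈ 3.1734e+6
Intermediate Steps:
q(G, v) = (1752 + v)/(G + v)
3173386 - q(1736, 1546) = 3173386 - (1752 + 1546)/(1736 + 1546) = 3173386 - 3298/3282 = 3173386 - 1*1649/1641 = 3173386 - 1649/1641 = 5207524777/1641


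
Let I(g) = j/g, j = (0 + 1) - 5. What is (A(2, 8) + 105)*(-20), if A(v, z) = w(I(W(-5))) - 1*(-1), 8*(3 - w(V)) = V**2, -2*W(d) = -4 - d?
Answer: -2020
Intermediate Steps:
W(d) = 2 + d/2 (W(d) = -(-4 - d)/2 = 2 + d/2)
j = -4 (j = 1 - 5 = -4)
I(g) = -4/g
w(V) = 3 - V**2/8
A(v, z) = -4 (A(v, z) = (3 - 16/(2 + (1/2)*(-5))**2/8) - 1*(-1) = (3 - 16/(2 - 5/2)**2/8) + 1 = (3 - (-4/(-1/2))**2/8) + 1 = (3 - (-4*(-2))**2/8) + 1 = (3 - 1/8*8**2) + 1 = (3 - 1/8*64) + 1 = (3 - 8) + 1 = -5 + 1 = -4)
(A(2, 8) + 105)*(-20) = (-4 + 105)*(-20) = 101*(-20) = -2020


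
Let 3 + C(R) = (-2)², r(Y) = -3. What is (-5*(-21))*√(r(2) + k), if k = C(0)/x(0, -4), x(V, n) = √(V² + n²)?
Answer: 105*I*√11/2 ≈ 174.12*I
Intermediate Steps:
C(R) = 1 (C(R) = -3 + (-2)² = -3 + 4 = 1)
k = ¼ (k = 1/√(0² + (-4)²) = 1/√(0 + 16) = 1/√16 = 1/4 = 1*(¼) = ¼ ≈ 0.25000)
(-5*(-21))*√(r(2) + k) = (-5*(-21))*√(-3 + ¼) = 105*√(-11/4) = 105*(I*√11/2) = 105*I*√11/2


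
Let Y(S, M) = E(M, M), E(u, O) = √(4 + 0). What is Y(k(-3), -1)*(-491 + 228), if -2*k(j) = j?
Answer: -526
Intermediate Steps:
E(u, O) = 2 (E(u, O) = √4 = 2)
k(j) = -j/2
Y(S, M) = 2
Y(k(-3), -1)*(-491 + 228) = 2*(-491 + 228) = 2*(-263) = -526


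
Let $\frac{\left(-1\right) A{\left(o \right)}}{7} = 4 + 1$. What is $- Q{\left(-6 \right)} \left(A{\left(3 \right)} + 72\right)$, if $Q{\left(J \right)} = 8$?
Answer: $-296$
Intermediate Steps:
$A{\left(o \right)} = -35$ ($A{\left(o \right)} = - 7 \left(4 + 1\right) = \left(-7\right) 5 = -35$)
$- Q{\left(-6 \right)} \left(A{\left(3 \right)} + 72\right) = - 8 \left(-35 + 72\right) = - 8 \cdot 37 = \left(-1\right) 296 = -296$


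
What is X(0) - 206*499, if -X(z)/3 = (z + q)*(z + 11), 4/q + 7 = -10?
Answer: -1747366/17 ≈ -1.0279e+5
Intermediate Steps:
q = -4/17 (q = 4/(-7 - 10) = 4/(-17) = 4*(-1/17) = -4/17 ≈ -0.23529)
X(z) = -3*(11 + z)*(-4/17 + z) (X(z) = -3*(z - 4/17)*(z + 11) = -3*(-4/17 + z)*(11 + z) = -3*(11 + z)*(-4/17 + z))
X(0) - 206*499 = (132/17 - 3*0² - 549/17*0) - 206*499 = (132/17 - 3*0 + 0) - 102794 = (132/17 + 0 + 0) - 102794 = 132/17 - 102794 = -1747366/17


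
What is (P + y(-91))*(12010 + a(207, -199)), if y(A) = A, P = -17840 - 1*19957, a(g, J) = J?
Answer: -447495168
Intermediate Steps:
P = -37797 (P = -17840 - 19957 = -37797)
(P + y(-91))*(12010 + a(207, -199)) = (-37797 - 91)*(12010 - 199) = -37888*11811 = -447495168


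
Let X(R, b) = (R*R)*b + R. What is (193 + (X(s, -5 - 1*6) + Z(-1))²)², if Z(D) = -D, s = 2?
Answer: 3511876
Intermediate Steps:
X(R, b) = R + b*R² (X(R, b) = R²*b + R = b*R² + R = R + b*R²)
(193 + (X(s, -5 - 1*6) + Z(-1))²)² = (193 + (2*(1 + 2*(-5 - 1*6)) - 1*(-1))²)² = (193 + (2*(1 + 2*(-5 - 6)) + 1)²)² = (193 + (2*(1 + 2*(-11)) + 1)²)² = (193 + (2*(1 - 22) + 1)²)² = (193 + (2*(-21) + 1)²)² = (193 + (-42 + 1)²)² = (193 + (-41)²)² = (193 + 1681)² = 1874² = 3511876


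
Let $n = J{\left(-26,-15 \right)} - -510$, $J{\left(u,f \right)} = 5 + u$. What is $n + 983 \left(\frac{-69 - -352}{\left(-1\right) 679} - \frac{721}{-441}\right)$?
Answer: $\frac{10305731}{6111} \approx 1686.4$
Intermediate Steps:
$n = 489$ ($n = \left(5 - 26\right) - -510 = -21 + 510 = 489$)
$n + 983 \left(\frac{-69 - -352}{\left(-1\right) 679} - \frac{721}{-441}\right) = 489 + 983 \left(\frac{-69 - -352}{\left(-1\right) 679} - \frac{721}{-441}\right) = 489 + 983 \left(\frac{-69 + 352}{-679} - - \frac{103}{63}\right) = 489 + 983 \left(283 \left(- \frac{1}{679}\right) + \frac{103}{63}\right) = 489 + 983 \left(- \frac{283}{679} + \frac{103}{63}\right) = 489 + 983 \cdot \frac{7444}{6111} = 489 + \frac{7317452}{6111} = \frac{10305731}{6111}$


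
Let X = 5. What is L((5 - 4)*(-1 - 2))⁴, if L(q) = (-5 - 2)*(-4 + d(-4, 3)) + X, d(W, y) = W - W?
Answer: 1185921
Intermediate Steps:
d(W, y) = 0
L(q) = 33 (L(q) = (-5 - 2)*(-4 + 0) + 5 = -7*(-4) + 5 = 28 + 5 = 33)
L((5 - 4)*(-1 - 2))⁴ = 33⁴ = 1185921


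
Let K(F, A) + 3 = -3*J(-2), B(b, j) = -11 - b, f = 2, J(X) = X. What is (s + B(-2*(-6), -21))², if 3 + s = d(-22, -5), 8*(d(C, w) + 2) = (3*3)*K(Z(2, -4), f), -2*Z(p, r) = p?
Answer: 38809/64 ≈ 606.39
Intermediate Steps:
Z(p, r) = -p/2
K(F, A) = 3 (K(F, A) = -3 - 3*(-2) = -3 + 6 = 3)
d(C, w) = 11/8 (d(C, w) = -2 + ((3*3)*3)/8 = -2 + (9*3)/8 = -2 + (⅛)*27 = -2 + 27/8 = 11/8)
s = -13/8 (s = -3 + 11/8 = -13/8 ≈ -1.6250)
(s + B(-2*(-6), -21))² = (-13/8 + (-11 - (-2)*(-6)))² = (-13/8 + (-11 - 1*12))² = (-13/8 + (-11 - 12))² = (-13/8 - 23)² = (-197/8)² = 38809/64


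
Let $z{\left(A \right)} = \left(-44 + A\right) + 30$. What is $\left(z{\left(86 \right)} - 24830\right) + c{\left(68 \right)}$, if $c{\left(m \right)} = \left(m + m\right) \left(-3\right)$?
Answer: $-25166$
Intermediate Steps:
$c{\left(m \right)} = - 6 m$ ($c{\left(m \right)} = 2 m \left(-3\right) = - 6 m$)
$z{\left(A \right)} = -14 + A$
$\left(z{\left(86 \right)} - 24830\right) + c{\left(68 \right)} = \left(\left(-14 + 86\right) - 24830\right) - 408 = \left(72 - 24830\right) - 408 = -24758 - 408 = -25166$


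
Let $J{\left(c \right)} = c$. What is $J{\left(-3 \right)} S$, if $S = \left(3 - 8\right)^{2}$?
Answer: $-75$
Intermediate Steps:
$S = 25$ ($S = \left(-5\right)^{2} = 25$)
$J{\left(-3 \right)} S = \left(-3\right) 25 = -75$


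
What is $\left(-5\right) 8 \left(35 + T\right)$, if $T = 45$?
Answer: $-3200$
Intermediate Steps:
$\left(-5\right) 8 \left(35 + T\right) = \left(-5\right) 8 \left(35 + 45\right) = \left(-40\right) 80 = -3200$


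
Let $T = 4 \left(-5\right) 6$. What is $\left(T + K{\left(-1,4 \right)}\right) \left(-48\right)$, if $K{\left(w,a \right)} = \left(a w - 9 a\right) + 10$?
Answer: $7200$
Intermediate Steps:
$K{\left(w,a \right)} = 10 - 9 a + a w$ ($K{\left(w,a \right)} = \left(- 9 a + a w\right) + 10 = 10 - 9 a + a w$)
$T = -120$ ($T = \left(-20\right) 6 = -120$)
$\left(T + K{\left(-1,4 \right)}\right) \left(-48\right) = \left(-120 + \left(10 - 36 + 4 \left(-1\right)\right)\right) \left(-48\right) = \left(-120 - 30\right) \left(-48\right) = \left(-150\right) \left(-48\right) = 7200$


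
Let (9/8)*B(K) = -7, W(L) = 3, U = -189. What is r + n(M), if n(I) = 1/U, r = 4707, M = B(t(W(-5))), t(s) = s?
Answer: 889622/189 ≈ 4707.0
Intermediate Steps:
B(K) = -56/9 (B(K) = (8/9)*(-7) = -56/9)
M = -56/9 ≈ -6.2222
n(I) = -1/189 (n(I) = 1/(-189) = -1/189)
r + n(M) = 4707 - 1/189 = 889622/189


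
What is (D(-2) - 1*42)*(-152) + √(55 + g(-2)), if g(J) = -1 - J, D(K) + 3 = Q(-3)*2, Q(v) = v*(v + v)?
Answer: 1368 + 2*√14 ≈ 1375.5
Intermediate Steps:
Q(v) = 2*v² (Q(v) = v*(2*v) = 2*v²)
D(K) = 33 (D(K) = -3 + (2*(-3)²)*2 = -3 + (2*9)*2 = -3 + 18*2 = -3 + 36 = 33)
(D(-2) - 1*42)*(-152) + √(55 + g(-2)) = (33 - 1*42)*(-152) + √(55 + (-1 - 1*(-2))) = (33 - 42)*(-152) + √(55 + (-1 + 2)) = -9*(-152) + √(55 + 1) = 1368 + √56 = 1368 + 2*√14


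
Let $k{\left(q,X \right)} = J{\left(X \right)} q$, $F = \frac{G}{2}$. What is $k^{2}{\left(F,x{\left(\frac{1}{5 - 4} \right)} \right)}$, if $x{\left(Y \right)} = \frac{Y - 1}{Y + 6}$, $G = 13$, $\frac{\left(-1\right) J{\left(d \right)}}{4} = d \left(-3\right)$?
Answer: $0$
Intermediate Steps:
$J{\left(d \right)} = 12 d$ ($J{\left(d \right)} = - 4 d \left(-3\right) = - 4 \left(- 3 d\right) = 12 d$)
$F = \frac{13}{2} \approx 6.5$
$x{\left(Y \right)} = \frac{-1 + Y}{6 + Y}$
$k{\left(q,X \right)} = 12 X q$
$k^{2}{\left(F,x{\left(\frac{1}{5 - 4} \right)} \right)} = \left(12 \frac{-1 + \frac{1}{5 - 4}}{6 + \frac{1}{5 - 4}} \cdot \frac{13}{2}\right)^{2} = \left(12 \frac{-1 + 1^{-1}}{6 + 1^{-1}} \cdot \frac{13}{2}\right)^{2} = \left(12 \frac{-1 + 1}{6 + 1} \cdot \frac{13}{2}\right)^{2} = \left(12 \cdot \frac{1}{7} \cdot 0 \cdot \frac{13}{2}\right)^{2} = \left(12 \cdot 0 \cdot \frac{13}{2}\right)^{2} = 0^{2} = 0$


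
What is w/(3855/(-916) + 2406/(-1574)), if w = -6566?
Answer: 4733376872/4135833 ≈ 1144.5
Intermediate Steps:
w/(3855/(-916) + 2406/(-1574)) = -6566/(3855/(-916) + 2406/(-1574)) = -6566/(3855*(-1/916) + 2406*(-1/1574)) = -6566/(-3855/916 - 1203/787) = -6566/(-4135833/720892) = -6566*(-720892/4135833) = 4733376872/4135833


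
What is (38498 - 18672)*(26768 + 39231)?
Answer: 1308496174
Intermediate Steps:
(38498 - 18672)*(26768 + 39231) = 19826*65999 = 1308496174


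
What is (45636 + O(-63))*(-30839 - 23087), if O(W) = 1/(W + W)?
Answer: -155040890005/63 ≈ -2.4610e+9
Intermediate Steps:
O(W) = 1/(2*W)
(45636 + O(-63))*(-30839 - 23087) = (45636 + (½)/(-63))*(-30839 - 23087) = (45636 + (½)*(-1/63))*(-53926) = (45636 - 1/126)*(-53926) = (5750135/126)*(-53926) = -155040890005/63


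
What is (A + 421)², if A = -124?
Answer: 88209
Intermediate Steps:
(A + 421)² = (-124 + 421)² = 297² = 88209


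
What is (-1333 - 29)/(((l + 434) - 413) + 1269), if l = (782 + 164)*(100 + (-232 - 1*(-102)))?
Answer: 227/4515 ≈ 0.050277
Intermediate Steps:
l = -28380 (l = 946*(100 + (-232 + 102)) = 946*(100 - 130) = 946*(-30) = -28380)
(-1333 - 29)/(((l + 434) - 413) + 1269) = (-1333 - 29)/(((-28380 + 434) - 413) + 1269) = -1362/((-27946 - 413) + 1269) = -1362/(-28359 + 1269) = -1362/(-27090) = -1362*(-1/27090) = 227/4515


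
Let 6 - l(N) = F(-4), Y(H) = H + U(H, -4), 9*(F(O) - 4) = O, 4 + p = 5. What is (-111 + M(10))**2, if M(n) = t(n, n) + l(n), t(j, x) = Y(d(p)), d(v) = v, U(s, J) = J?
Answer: 1008016/81 ≈ 12445.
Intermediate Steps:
p = 1 (p = -4 + 5 = 1)
F(O) = 4 + O/9
Y(H) = -4 + H (Y(H) = H - 4 = -4 + H)
l(N) = 22/9 (l(N) = 6 - (4 + (1/9)*(-4)) = 6 - (4 - 4/9) = 6 - 1*32/9 = 6 - 32/9 = 22/9)
t(j, x) = -3 (t(j, x) = -4 + 1 = -3)
M(n) = -5/9 (M(n) = -3 + 22/9 = -5/9)
(-111 + M(10))**2 = (-111 - 5/9)**2 = (-1004/9)**2 = 1008016/81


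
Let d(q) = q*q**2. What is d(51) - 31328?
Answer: 101323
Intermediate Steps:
d(q) = q**3
d(51) - 31328 = 51**3 - 31328 = 132651 - 31328 = 101323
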